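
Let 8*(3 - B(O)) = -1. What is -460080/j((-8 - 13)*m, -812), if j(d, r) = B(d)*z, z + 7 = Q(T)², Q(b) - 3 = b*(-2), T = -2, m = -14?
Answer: -122688/35 ≈ -3505.4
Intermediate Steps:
B(O) = 25/8 (B(O) = 3 - ⅛*(-1) = 3 + ⅛ = 25/8)
Q(b) = 3 - 2*b (Q(b) = 3 + b*(-2) = 3 - 2*b)
z = 42 (z = -7 + (3 - 2*(-2))² = -7 + (3 + 4)² = -7 + 7² = -7 + 49 = 42)
j(d, r) = 525/4 (j(d, r) = (25/8)*42 = 525/4)
-460080/j((-8 - 13)*m, -812) = -460080/525/4 = -460080*4/525 = -122688/35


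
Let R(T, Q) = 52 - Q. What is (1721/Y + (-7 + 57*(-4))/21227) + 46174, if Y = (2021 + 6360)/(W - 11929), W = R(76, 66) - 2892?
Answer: 7672566359258/177903487 ≈ 43128.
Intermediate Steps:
W = -2906 (W = (52 - 1*66) - 2892 = (52 - 66) - 2892 = -14 - 2892 = -2906)
Y = -8381/14835 (Y = (2021 + 6360)/(-2906 - 11929) = 8381/(-14835) = 8381*(-1/14835) = -8381/14835 ≈ -0.56495)
(1721/Y + (-7 + 57*(-4))/21227) + 46174 = (1721/(-8381/14835) + (-7 + 57*(-4))/21227) + 46174 = (1721*(-14835/8381) + (-7 - 228)*(1/21227)) + 46174 = (-25531035/8381 - 235*1/21227) + 46174 = (-25531035/8381 - 235/21227) + 46174 = -541949249480/177903487 + 46174 = 7672566359258/177903487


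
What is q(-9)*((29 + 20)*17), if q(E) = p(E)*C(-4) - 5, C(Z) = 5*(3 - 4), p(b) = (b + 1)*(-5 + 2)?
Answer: -104125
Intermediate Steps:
p(b) = -3 - 3*b (p(b) = (1 + b)*(-3) = -3 - 3*b)
C(Z) = -5 (C(Z) = 5*(-1) = -5)
q(E) = 10 + 15*E (q(E) = (-3 - 3*E)*(-5) - 5 = (15 + 15*E) - 5 = 10 + 15*E)
q(-9)*((29 + 20)*17) = (10 + 15*(-9))*((29 + 20)*17) = (10 - 135)*(49*17) = -125*833 = -104125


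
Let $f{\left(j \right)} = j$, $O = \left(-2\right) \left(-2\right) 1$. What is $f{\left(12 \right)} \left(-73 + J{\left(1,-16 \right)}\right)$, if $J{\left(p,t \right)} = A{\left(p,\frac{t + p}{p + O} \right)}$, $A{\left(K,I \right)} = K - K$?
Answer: $-876$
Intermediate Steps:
$O = 4$ ($O = 4 \cdot 1 = 4$)
$A{\left(K,I \right)} = 0$
$J{\left(p,t \right)} = 0$
$f{\left(12 \right)} \left(-73 + J{\left(1,-16 \right)}\right) = 12 \left(-73 + 0\right) = 12 \left(-73\right) = -876$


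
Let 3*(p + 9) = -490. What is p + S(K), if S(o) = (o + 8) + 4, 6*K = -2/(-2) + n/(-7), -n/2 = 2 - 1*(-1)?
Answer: -6721/42 ≈ -160.02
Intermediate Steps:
p = -517/3 (p = -9 + (⅓)*(-490) = -9 - 490/3 = -517/3 ≈ -172.33)
n = -6 (n = -2*(2 - 1*(-1)) = -2*(2 + 1) = -2*3 = -6)
K = 13/42 (K = (-2/(-2) - 6/(-7))/6 = (-2*(-½) - 6*(-⅐))/6 = (1 + 6/7)/6 = (⅙)*(13/7) = 13/42 ≈ 0.30952)
S(o) = 12 + o (S(o) = (8 + o) + 4 = 12 + o)
p + S(K) = -517/3 + (12 + 13/42) = -517/3 + 517/42 = -6721/42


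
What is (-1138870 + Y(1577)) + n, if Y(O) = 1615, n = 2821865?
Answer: 1684610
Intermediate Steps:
(-1138870 + Y(1577)) + n = (-1138870 + 1615) + 2821865 = -1137255 + 2821865 = 1684610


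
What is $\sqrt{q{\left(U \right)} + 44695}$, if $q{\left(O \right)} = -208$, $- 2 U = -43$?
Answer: $3 \sqrt{4943} \approx 210.92$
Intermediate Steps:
$U = \frac{43}{2}$ ($U = \left(- \frac{1}{2}\right) \left(-43\right) = \frac{43}{2} \approx 21.5$)
$\sqrt{q{\left(U \right)} + 44695} = \sqrt{-208 + 44695} = \sqrt{44487} = 3 \sqrt{4943}$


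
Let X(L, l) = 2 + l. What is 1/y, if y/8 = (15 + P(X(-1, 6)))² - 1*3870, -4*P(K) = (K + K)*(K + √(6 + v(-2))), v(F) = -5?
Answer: -1/27432 ≈ -3.6454e-5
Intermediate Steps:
P(K) = -K*(1 + K)/2 (P(K) = -(K + K)*(K + √(6 - 5))/4 = -2*K*(K + √1)/4 = -2*K*(K + 1)/4 = -2*K*(1 + K)/4 = -K*(1 + K)/2)
y = -27432 (y = 8*((15 - (2 + 6)*(1 + (2 + 6))/2)² - 1*3870) = 8*((15 - ½*8*(1 + 8))² - 3870) = 8*((15 - ½*8*9)² - 3870) = 8*((15 - 36)² - 3870) = 8*((-21)² - 3870) = 8*(441 - 3870) = 8*(-3429) = -27432)
1/y = 1/(-27432) = -1/27432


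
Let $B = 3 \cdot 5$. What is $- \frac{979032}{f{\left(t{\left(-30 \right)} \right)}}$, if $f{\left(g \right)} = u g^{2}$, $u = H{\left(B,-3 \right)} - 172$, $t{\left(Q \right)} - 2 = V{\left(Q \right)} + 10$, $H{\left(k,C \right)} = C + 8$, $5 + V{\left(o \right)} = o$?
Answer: $\frac{979032}{88343} \approx 11.082$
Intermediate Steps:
$V{\left(o \right)} = -5 + o$
$B = 15$
$H{\left(k,C \right)} = 8 + C$
$t{\left(Q \right)} = 7 + Q$ ($t{\left(Q \right)} = 2 + \left(\left(-5 + Q\right) + 10\right) = 2 + \left(5 + Q\right) = 7 + Q$)
$u = -167$ ($u = \left(8 - 3\right) - 172 = 5 - 172 = -167$)
$f{\left(g \right)} = - 167 g^{2}$
$- \frac{979032}{f{\left(t{\left(-30 \right)} \right)}} = - \frac{979032}{\left(-167\right) \left(7 - 30\right)^{2}} = - \frac{979032}{\left(-167\right) \left(-23\right)^{2}} = - \frac{979032}{\left(-167\right) 529} = - \frac{979032}{-88343} = \left(-979032\right) \left(- \frac{1}{88343}\right) = \frac{979032}{88343}$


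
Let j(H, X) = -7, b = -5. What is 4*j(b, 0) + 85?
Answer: 57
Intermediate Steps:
4*j(b, 0) + 85 = 4*(-7) + 85 = -28 + 85 = 57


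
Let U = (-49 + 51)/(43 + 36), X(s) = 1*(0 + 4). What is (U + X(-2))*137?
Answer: 43566/79 ≈ 551.47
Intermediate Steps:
X(s) = 4 (X(s) = 1*4 = 4)
U = 2/79 ≈ 0.025316
(U + X(-2))*137 = (2/79 + 4)*137 = (318/79)*137 = 43566/79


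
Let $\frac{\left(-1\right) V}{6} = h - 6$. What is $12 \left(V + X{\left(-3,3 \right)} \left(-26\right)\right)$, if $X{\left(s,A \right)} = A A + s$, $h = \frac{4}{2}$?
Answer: $-1584$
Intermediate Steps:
$h = 2$ ($h = 4 \cdot \frac{1}{2} = 2$)
$V = 24$ ($V = - 6 \left(2 - 6\right) = \left(-6\right) \left(-4\right) = 24$)
$X{\left(s,A \right)} = s + A^{2}$ ($X{\left(s,A \right)} = A^{2} + s = s + A^{2}$)
$12 \left(V + X{\left(-3,3 \right)} \left(-26\right)\right) = 12 \left(24 + \left(-3 + 3^{2}\right) \left(-26\right)\right) = 12 \left(24 + \left(-3 + 9\right) \left(-26\right)\right) = 12 \left(24 + 6 \left(-26\right)\right) = 12 \left(24 - 156\right) = 12 \left(-132\right) = -1584$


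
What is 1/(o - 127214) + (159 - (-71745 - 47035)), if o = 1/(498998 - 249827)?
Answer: 3770133130902656/31698039593 ≈ 1.1894e+5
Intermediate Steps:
o = 1/249171 ≈ 4.0133e-6
1/(o - 127214) + (159 - (-71745 - 47035)) = 1/(1/249171 - 127214) + (159 - (-71745 - 47035)) = 1/(-31698039593/249171) + (159 - 1*(-118780)) = -249171/31698039593 + (159 + 118780) = -249171/31698039593 + 118939 = 3770133130902656/31698039593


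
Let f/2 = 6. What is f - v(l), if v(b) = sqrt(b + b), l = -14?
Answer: 12 - 2*I*sqrt(7) ≈ 12.0 - 5.2915*I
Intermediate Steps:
f = 12 (f = 2*6 = 12)
v(b) = sqrt(2)*sqrt(b) (v(b) = sqrt(2*b) = sqrt(2)*sqrt(b))
f - v(l) = 12 - sqrt(2)*sqrt(-14) = 12 - sqrt(2)*I*sqrt(14) = 12 - 2*I*sqrt(7)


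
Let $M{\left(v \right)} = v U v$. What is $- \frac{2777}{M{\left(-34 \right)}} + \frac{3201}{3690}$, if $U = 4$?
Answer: $\frac{759049}{2843760} \approx 0.26692$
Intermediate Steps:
$M{\left(v \right)} = 4 v^{2}$ ($M{\left(v \right)} = v 4 v = 4 v v = 4 v^{2}$)
$- \frac{2777}{M{\left(-34 \right)}} + \frac{3201}{3690} = - \frac{2777}{4 \left(-34\right)^{2}} + \frac{3201}{3690} = - \frac{2777}{4 \cdot 1156} + 3201 \cdot \frac{1}{3690} = - \frac{2777}{4624} + \frac{1067}{1230} = \frac{759049}{2843760}$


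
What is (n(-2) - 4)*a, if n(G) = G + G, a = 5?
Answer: -40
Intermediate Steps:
n(G) = 2*G
(n(-2) - 4)*a = (2*(-2) - 4)*5 = (-4 - 4)*5 = -8*5 = -40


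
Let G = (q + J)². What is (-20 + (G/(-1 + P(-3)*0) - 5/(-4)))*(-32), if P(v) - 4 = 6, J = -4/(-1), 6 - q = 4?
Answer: 1752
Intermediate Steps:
q = 2 (q = 6 - 1*4 = 6 - 4 = 2)
J = 4 (J = -4*(-1) = 4)
P(v) = 10 (P(v) = 4 + 6 = 10)
G = 36 (G = (2 + 4)² = 6² = 36)
(-20 + (G/(-1 + P(-3)*0) - 5/(-4)))*(-32) = (-20 + (36/(-1 + 10*0) - 5/(-4)))*(-32) = (-20 + (36/(-1 + 0) - 5*(-¼)))*(-32) = (-20 + (36/(-1) + 5/4))*(-32) = (-20 + (36*(-1) + 5/4))*(-32) = (-20 + (-36 + 5/4))*(-32) = (-20 - 139/4)*(-32) = -219/4*(-32) = 1752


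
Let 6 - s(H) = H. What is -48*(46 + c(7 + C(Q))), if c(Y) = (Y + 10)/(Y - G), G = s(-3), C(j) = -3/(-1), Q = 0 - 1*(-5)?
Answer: -3168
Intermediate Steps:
Q = 5 (Q = 0 + 5 = 5)
s(H) = 6 - H
C(j) = 3 (C(j) = -3*(-1) = 3)
G = 9 (G = 6 - 1*(-3) = 6 + 3 = 9)
c(Y) = (10 + Y)/(-9 + Y) (c(Y) = (Y + 10)/(Y - 1*9) = (10 + Y)/(Y - 9) = (10 + Y)/(-9 + Y))
-48*(46 + c(7 + C(Q))) = -48*(46 + (10 + (7 + 3))/(-9 + (7 + 3))) = -48*(46 + (10 + 10)/(-9 + 10)) = -48*(46 + 20/1) = -48*(46 + 1*20) = -48*(46 + 20) = -48*66 = -3168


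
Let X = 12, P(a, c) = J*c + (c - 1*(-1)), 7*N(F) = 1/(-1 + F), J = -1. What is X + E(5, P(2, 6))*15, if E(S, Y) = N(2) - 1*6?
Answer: -531/7 ≈ -75.857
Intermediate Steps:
N(F) = 1/(7*(-1 + F))
P(a, c) = 1 (P(a, c) = -c + (c - 1*(-1)) = -c + (c + 1) = -c + (1 + c) = 1)
E(S, Y) = -41/7 (E(S, Y) = 1/(7*(-1 + 2)) - 1*6 = (⅐)/1 - 6 = (⅐)*1 - 6 = ⅐ - 6 = -41/7)
X + E(5, P(2, 6))*15 = 12 - 41/7*15 = 12 - 615/7 = -531/7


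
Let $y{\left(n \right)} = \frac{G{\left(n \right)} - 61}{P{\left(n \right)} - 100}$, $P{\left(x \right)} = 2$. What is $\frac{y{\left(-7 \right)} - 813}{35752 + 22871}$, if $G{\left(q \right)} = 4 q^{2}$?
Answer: $- \frac{26603}{1915018} \approx -0.013892$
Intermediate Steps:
$y{\left(n \right)} = \frac{61}{98} - \frac{2 n^{2}}{49}$ ($y{\left(n \right)} = \frac{4 n^{2} - 61}{2 - 100} = \frac{-61 + 4 n^{2}}{-98} = \left(-61 + 4 n^{2}\right) \left(- \frac{1}{98}\right) = \frac{61}{98} - \frac{2 n^{2}}{49}$)
$\frac{y{\left(-7 \right)} - 813}{35752 + 22871} = \frac{\left(\frac{61}{98} - \frac{2 \left(-7\right)^{2}}{49}\right) - 813}{35752 + 22871} = \frac{\left(\frac{61}{98} - 2\right) - 813}{58623} = \left(\left(\frac{61}{98} - 2\right) - 813\right) \frac{1}{58623} = \left(- \frac{135}{98} - 813\right) \frac{1}{58623} = \left(- \frac{79809}{98}\right) \frac{1}{58623} = - \frac{26603}{1915018}$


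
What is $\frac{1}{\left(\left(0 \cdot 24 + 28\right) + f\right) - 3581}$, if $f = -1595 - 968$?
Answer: $- \frac{1}{6116} \approx -0.00016351$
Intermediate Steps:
$f = -2563$ ($f = -1595 - 968 = -2563$)
$\frac{1}{\left(\left(0 \cdot 24 + 28\right) + f\right) - 3581} = \frac{1}{\left(\left(0 \cdot 24 + 28\right) - 2563\right) - 3581} = \frac{1}{\left(\left(0 + 28\right) - 2563\right) - 3581} = \frac{1}{\left(28 - 2563\right) - 3581} = \frac{1}{-2535 - 3581} = \frac{1}{-6116} = - \frac{1}{6116}$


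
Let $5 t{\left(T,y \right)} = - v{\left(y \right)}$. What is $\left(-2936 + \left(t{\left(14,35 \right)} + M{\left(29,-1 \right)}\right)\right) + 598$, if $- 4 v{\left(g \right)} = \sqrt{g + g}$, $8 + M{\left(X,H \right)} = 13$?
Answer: $-2333 + \frac{\sqrt{70}}{20} \approx -2332.6$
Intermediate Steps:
$M{\left(X,H \right)} = 5$ ($M{\left(X,H \right)} = -8 + 13 = 5$)
$v{\left(g \right)} = - \frac{\sqrt{2} \sqrt{g}}{4}$ ($v{\left(g \right)} = - \frac{\sqrt{g + g}}{4} = - \frac{\sqrt{2 g}}{4} = - \frac{\sqrt{2} \sqrt{g}}{4}$)
$t{\left(T,y \right)} = \frac{\sqrt{2} \sqrt{y}}{20}$ ($t{\left(T,y \right)} = \frac{\left(-1\right) \left(- \frac{\sqrt{2} \sqrt{y}}{4}\right)}{5} = \frac{\frac{1}{4} \sqrt{2} \sqrt{y}}{5} = \frac{\sqrt{2} \sqrt{y}}{20}$)
$\left(-2936 + \left(t{\left(14,35 \right)} + M{\left(29,-1 \right)}\right)\right) + 598 = \left(-2936 + \left(\frac{\sqrt{2} \sqrt{35}}{20} + 5\right)\right) + 598 = \left(-2936 + \left(\frac{\sqrt{70}}{20} + 5\right)\right) + 598 = \left(-2936 + \left(5 + \frac{\sqrt{70}}{20}\right)\right) + 598 = \left(-2931 + \frac{\sqrt{70}}{20}\right) + 598 = -2333 + \frac{\sqrt{70}}{20}$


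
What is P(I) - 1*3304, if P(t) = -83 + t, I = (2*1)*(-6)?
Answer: -3399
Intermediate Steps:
I = -12 (I = 2*(-6) = -12)
P(I) - 1*3304 = (-83 - 12) - 1*3304 = -95 - 3304 = -3399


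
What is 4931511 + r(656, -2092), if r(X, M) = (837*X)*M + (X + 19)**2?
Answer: -1143271488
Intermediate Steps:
r(X, M) = (19 + X)**2 + 837*M*X (r(X, M) = 837*M*X + (19 + X)**2 = (19 + X)**2 + 837*M*X)
4931511 + r(656, -2092) = 4931511 + ((19 + 656)**2 + 837*(-2092)*656) = 4931511 + (675**2 - 1148658624) = 4931511 + (455625 - 1148658624) = 4931511 - 1148202999 = -1143271488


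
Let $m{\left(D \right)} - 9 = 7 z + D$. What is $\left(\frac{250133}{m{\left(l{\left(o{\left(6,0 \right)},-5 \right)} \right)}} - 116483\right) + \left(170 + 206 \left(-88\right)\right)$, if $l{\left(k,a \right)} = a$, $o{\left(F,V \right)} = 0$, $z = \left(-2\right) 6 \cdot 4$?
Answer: $- \frac{44884545}{332} \approx -1.3519 \cdot 10^{5}$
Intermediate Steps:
$z = -48$ ($z = \left(-12\right) 4 = -48$)
$m{\left(D \right)} = -327 + D$ ($m{\left(D \right)} = 9 + \left(7 \left(-48\right) + D\right) = 9 + \left(-336 + D\right) = -327 + D$)
$\left(\frac{250133}{m{\left(l{\left(o{\left(6,0 \right)},-5 \right)} \right)}} - 116483\right) + \left(170 + 206 \left(-88\right)\right) = \left(\frac{250133}{-327 - 5} - 116483\right) + \left(170 + 206 \left(-88\right)\right) = \left(\frac{250133}{-332} - 116483\right) + \left(170 - 18128\right) = \left(250133 \left(- \frac{1}{332}\right) - 116483\right) - 17958 = \left(- \frac{250133}{332} - 116483\right) - 17958 = - \frac{38922489}{332} - 17958 = - \frac{44884545}{332}$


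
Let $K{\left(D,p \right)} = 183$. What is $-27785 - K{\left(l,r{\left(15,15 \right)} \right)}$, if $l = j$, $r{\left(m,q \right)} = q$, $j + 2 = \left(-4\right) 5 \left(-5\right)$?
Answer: $-27968$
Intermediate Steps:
$j = 98$ ($j = -2 + \left(-4\right) 5 \left(-5\right) = -2 - -100 = -2 + 100 = 98$)
$l = 98$
$-27785 - K{\left(l,r{\left(15,15 \right)} \right)} = -27785 - 183 = -27968$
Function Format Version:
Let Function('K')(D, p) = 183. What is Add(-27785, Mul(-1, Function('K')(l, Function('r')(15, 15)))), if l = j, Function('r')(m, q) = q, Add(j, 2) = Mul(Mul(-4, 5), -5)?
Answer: -27968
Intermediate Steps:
j = 98 (j = Add(-2, Mul(Mul(-4, 5), -5)) = Add(-2, Mul(-20, -5)) = Add(-2, 100) = 98)
l = 98
Add(-27785, Mul(-1, Function('K')(l, Function('r')(15, 15)))) = Add(-27785, Mul(-1, 183)) = Add(-27785, -183) = -27968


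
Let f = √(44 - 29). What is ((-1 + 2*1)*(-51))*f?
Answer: -51*√15 ≈ -197.52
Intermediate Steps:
f = √15 ≈ 3.8730
((-1 + 2*1)*(-51))*f = ((-1 + 2*1)*(-51))*√15 = ((-1 + 2)*(-51))*√15 = (1*(-51))*√15 = -51*√15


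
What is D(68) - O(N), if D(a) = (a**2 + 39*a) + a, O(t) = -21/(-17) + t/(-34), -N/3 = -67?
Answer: 249855/34 ≈ 7348.7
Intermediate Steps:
N = 201 (N = -3*(-67) = 201)
O(t) = 21/17 - t/34 (O(t) = -21*(-1/17) + t*(-1/34) = 21/17 - t/34)
D(a) = a**2 + 40*a
D(68) - O(N) = 68*(40 + 68) - (21/17 - 1/34*201) = 68*108 - (21/17 - 201/34) = 7344 - 1*(-159/34) = 7344 + 159/34 = 249855/34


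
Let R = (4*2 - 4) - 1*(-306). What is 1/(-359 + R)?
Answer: -1/49 ≈ -0.020408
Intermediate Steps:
R = 310 (R = (8 - 4) + 306 = 4 + 306 = 310)
1/(-359 + R) = 1/(-359 + 310) = 1/(-49) = -1/49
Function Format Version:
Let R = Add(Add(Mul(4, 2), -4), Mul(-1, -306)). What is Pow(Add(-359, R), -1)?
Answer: Rational(-1, 49) ≈ -0.020408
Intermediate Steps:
R = 310 (R = Add(Add(8, -4), 306) = Add(4, 306) = 310)
Pow(Add(-359, R), -1) = Pow(Add(-359, 310), -1) = Pow(-49, -1) = Rational(-1, 49)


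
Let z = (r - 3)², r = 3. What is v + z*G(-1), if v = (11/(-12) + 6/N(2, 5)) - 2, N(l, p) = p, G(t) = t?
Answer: -103/60 ≈ -1.7167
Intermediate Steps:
v = -103/60 (v = (11/(-12) + 6/5) - 2 = (11*(-1/12) + 6*(⅕)) - 2 = (-11/12 + 6/5) - 2 = 17/60 - 2 = -103/60 ≈ -1.7167)
z = 0 (z = (3 - 3)² = 0² = 0)
v + z*G(-1) = -103/60 + 0*(-1) = -103/60 + 0 = -103/60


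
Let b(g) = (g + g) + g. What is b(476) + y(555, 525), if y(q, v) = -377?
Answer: 1051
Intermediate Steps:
b(g) = 3*g (b(g) = 2*g + g = 3*g)
b(476) + y(555, 525) = 3*476 - 377 = 1428 - 377 = 1051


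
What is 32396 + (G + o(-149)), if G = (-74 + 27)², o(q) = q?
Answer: 34456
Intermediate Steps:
G = 2209 (G = (-47)² = 2209)
32396 + (G + o(-149)) = 32396 + (2209 - 149) = 32396 + 2060 = 34456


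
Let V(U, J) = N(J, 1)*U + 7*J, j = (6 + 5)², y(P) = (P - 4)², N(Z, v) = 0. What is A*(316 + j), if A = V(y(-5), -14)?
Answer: -42826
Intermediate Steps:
y(P) = (-4 + P)²
j = 121 (j = 11² = 121)
V(U, J) = 7*J (V(U, J) = 0*U + 7*J = 0 + 7*J = 7*J)
A = -98 (A = 7*(-14) = -98)
A*(316 + j) = -98*(316 + 121) = -98*437 = -42826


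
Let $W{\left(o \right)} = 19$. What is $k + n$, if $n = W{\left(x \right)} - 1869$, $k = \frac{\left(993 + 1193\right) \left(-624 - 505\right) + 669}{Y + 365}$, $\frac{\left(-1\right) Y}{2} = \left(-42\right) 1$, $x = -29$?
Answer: $- \frac{3297975}{449} \approx -7345.2$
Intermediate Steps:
$Y = 84$ ($Y = - 2 \left(\left(-42\right) 1\right) = \left(-2\right) \left(-42\right) = 84$)
$k = - \frac{2467325}{449}$ ($k = \frac{\left(993 + 1193\right) \left(-624 - 505\right) + 669}{84 + 365} = \frac{2186 \left(-1129\right) + 669}{449} = \left(-2467994 + 669\right) \frac{1}{449} = \left(-2467325\right) \frac{1}{449} = - \frac{2467325}{449} \approx -5495.2$)
$n = -1850$ ($n = 19 - 1869 = -1850$)
$k + n = - \frac{2467325}{449} - 1850 = - \frac{3297975}{449}$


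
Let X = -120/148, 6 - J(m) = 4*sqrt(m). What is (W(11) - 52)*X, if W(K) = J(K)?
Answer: 1380/37 + 120*sqrt(11)/37 ≈ 48.054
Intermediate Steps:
J(m) = 6 - 4*sqrt(m)
W(K) = 6 - 4*sqrt(K)
X = -30/37 (X = -120*1/148 = -30/37 ≈ -0.81081)
(W(11) - 52)*X = ((6 - 4*sqrt(11)) - 52)*(-30/37) = (-46 - 4*sqrt(11))*(-30/37) = 1380/37 + 120*sqrt(11)/37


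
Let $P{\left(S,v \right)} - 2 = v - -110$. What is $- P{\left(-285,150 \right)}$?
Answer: $-262$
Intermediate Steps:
$P{\left(S,v \right)} = 112 + v$ ($P{\left(S,v \right)} = 2 + \left(v - -110\right) = 2 + \left(v + 110\right) = 2 + \left(110 + v\right) = 112 + v$)
$- P{\left(-285,150 \right)} = - (112 + 150) = \left(-1\right) 262 = -262$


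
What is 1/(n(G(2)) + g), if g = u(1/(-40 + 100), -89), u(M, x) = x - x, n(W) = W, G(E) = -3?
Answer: -⅓ ≈ -0.33333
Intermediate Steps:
u(M, x) = 0
g = 0
1/(n(G(2)) + g) = 1/(-3 + 0) = 1/(-3) = -⅓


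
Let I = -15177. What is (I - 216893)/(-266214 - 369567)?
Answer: 232070/635781 ≈ 0.36502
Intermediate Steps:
(I - 216893)/(-266214 - 369567) = (-15177 - 216893)/(-266214 - 369567) = -232070/(-635781) = -232070*(-1/635781) = 232070/635781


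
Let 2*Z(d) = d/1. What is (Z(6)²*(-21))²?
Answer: 35721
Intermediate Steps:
Z(d) = d/2 (Z(d) = (d/1)/2 = (d*1)/2 = d/2)
(Z(6)²*(-21))² = (((½)*6)²*(-21))² = (3²*(-21))² = (9*(-21))² = (-189)² = 35721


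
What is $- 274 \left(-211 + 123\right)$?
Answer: $24112$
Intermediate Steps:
$- 274 \left(-211 + 123\right) = \left(-274\right) \left(-88\right) = 24112$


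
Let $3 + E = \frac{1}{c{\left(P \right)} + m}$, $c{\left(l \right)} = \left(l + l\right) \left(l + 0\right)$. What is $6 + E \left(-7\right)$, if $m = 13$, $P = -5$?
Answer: $\frac{242}{9} \approx 26.889$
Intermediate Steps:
$c{\left(l \right)} = 2 l^{2}$ ($c{\left(l \right)} = 2 l l = 2 l^{2}$)
$E = - \frac{188}{63}$ ($E = -3 + \frac{1}{2 \left(-5\right)^{2} + 13} = -3 + \frac{1}{2 \cdot 25 + 13} = -3 + \frac{1}{50 + 13} = -3 + \frac{1}{63} = - \frac{188}{63} \approx -2.9841$)
$6 + E \left(-7\right) = 6 - - \frac{188}{9} = 6 + \frac{188}{9} = \frac{242}{9}$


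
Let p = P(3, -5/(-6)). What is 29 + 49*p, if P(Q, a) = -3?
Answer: -118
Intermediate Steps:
p = -3
29 + 49*p = 29 + 49*(-3) = 29 - 147 = -118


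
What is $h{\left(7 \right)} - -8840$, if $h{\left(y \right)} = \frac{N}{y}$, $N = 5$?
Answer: $\frac{61885}{7} \approx 8840.7$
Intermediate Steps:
$h{\left(y \right)} = \frac{5}{y}$
$h{\left(7 \right)} - -8840 = \frac{5}{7} - -8840 = 5 \cdot \frac{1}{7} + 8840 = \frac{5}{7} + 8840 = \frac{61885}{7}$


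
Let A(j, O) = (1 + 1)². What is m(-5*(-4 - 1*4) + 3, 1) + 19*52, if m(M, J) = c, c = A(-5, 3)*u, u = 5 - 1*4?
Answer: 992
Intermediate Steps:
A(j, O) = 4 (A(j, O) = 2² = 4)
u = 1 (u = 5 - 4 = 1)
c = 4 (c = 4*1 = 4)
m(M, J) = 4
m(-5*(-4 - 1*4) + 3, 1) + 19*52 = 4 + 19*52 = 4 + 988 = 992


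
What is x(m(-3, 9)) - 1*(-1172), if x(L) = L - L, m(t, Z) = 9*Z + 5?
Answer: 1172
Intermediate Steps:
m(t, Z) = 5 + 9*Z
x(L) = 0
x(m(-3, 9)) - 1*(-1172) = 0 - 1*(-1172) = 0 + 1172 = 1172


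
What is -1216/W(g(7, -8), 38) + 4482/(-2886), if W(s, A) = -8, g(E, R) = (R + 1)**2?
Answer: 72365/481 ≈ 150.45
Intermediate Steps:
g(E, R) = (1 + R)**2
-1216/W(g(7, -8), 38) + 4482/(-2886) = -1216/(-8) + 4482/(-2886) = -1216*(-1/8) + 4482*(-1/2886) = 152 - 747/481 = 72365/481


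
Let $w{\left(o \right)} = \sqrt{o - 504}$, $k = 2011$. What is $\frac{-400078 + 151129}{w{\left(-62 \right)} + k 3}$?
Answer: $- \frac{1501909317}{36397655} + \frac{248949 i \sqrt{566}}{36397655} \approx -41.264 + 0.16272 i$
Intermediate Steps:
$w{\left(o \right)} = \sqrt{-504 + o}$
$\frac{-400078 + 151129}{w{\left(-62 \right)} + k 3} = \frac{-400078 + 151129}{\sqrt{-504 - 62} + 2011 \cdot 3} = - \frac{248949}{\sqrt{-566} + 6033} = - \frac{248949}{i \sqrt{566} + 6033} = - \frac{248949}{6033 + i \sqrt{566}}$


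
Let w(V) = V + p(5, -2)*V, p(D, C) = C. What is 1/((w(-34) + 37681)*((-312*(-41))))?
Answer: 1/482450280 ≈ 2.0728e-9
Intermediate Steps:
w(V) = -V (w(V) = V - 2*V = -V)
1/((w(-34) + 37681)*((-312*(-41)))) = 1/((-1*(-34) + 37681)*((-312*(-41)))) = 1/((34 + 37681)*12792) = (1/12792)/37715 = (1/37715)*(1/12792) = 1/482450280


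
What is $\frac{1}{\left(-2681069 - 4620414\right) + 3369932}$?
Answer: $- \frac{1}{3931551} \approx -2.5435 \cdot 10^{-7}$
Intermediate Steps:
$\frac{1}{\left(-2681069 - 4620414\right) + 3369932} = \frac{1}{-7301483 + 3369932} = \frac{1}{-3931551} = - \frac{1}{3931551}$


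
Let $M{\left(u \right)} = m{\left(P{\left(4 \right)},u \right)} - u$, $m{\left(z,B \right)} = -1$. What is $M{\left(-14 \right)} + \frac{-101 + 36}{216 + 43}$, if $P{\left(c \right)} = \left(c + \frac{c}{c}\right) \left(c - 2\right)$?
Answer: $\frac{3302}{259} \approx 12.749$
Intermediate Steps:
$P{\left(c \right)} = \left(1 + c\right) \left(-2 + c\right)$ ($P{\left(c \right)} = \left(c + 1\right) \left(-2 + c\right) = \left(1 + c\right) \left(-2 + c\right)$)
$M{\left(u \right)} = -1 - u$
$M{\left(-14 \right)} + \frac{-101 + 36}{216 + 43} = \left(-1 - -14\right) + \frac{-101 + 36}{216 + 43} = \left(-1 + 14\right) - \frac{65}{259} = 13 - \frac{65}{259} = \frac{3302}{259}$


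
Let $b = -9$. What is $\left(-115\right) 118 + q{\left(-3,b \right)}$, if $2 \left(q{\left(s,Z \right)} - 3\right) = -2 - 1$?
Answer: $- \frac{27137}{2} \approx -13569.0$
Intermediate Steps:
$q{\left(s,Z \right)} = \frac{3}{2}$ ($q{\left(s,Z \right)} = 3 + \frac{-2 - 1}{2} = 3 + \frac{1}{2} \left(-3\right) = 3 - \frac{3}{2} = \frac{3}{2}$)
$\left(-115\right) 118 + q{\left(-3,b \right)} = \left(-115\right) 118 + \frac{3}{2} = -13570 + \frac{3}{2} = - \frac{27137}{2}$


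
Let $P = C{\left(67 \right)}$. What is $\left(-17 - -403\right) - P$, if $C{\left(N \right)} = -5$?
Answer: $391$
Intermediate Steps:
$P = -5$
$\left(-17 - -403\right) - P = \left(-17 - -403\right) - -5 = \left(-17 + 403\right) + 5 = 386 + 5 = 391$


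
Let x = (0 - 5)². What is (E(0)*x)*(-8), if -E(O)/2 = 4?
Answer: 1600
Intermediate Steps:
E(O) = -8 (E(O) = -2*4 = -8)
x = 25 (x = (-5)² = 25)
(E(0)*x)*(-8) = -8*25*(-8) = -200*(-8) = 1600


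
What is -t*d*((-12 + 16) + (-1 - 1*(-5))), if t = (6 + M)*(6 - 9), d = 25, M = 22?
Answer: 16800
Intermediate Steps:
t = -84 (t = (6 + 22)*(6 - 9) = 28*(-3) = -84)
-t*d*((-12 + 16) + (-1 - 1*(-5))) = -(-84*25)*((-12 + 16) + (-1 - 1*(-5))) = -(-2100)*(4 + (-1 + 5)) = -(-2100)*(4 + 4) = -(-2100)*8 = -1*(-16800) = 16800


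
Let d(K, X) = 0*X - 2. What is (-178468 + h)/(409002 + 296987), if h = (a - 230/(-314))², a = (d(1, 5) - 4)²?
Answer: -4365799443/17401922861 ≈ -0.25088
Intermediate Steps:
d(K, X) = -2 (d(K, X) = 0 - 2 = -2)
a = 36 (a = (-2 - 4)² = (-6)² = 36)
h = 33258289/24649 (h = (36 - 230/(-314))² = (36 - 230*(-1/314))² = (36 + 115/157)² = (5767/157)² = 33258289/24649 ≈ 1349.3)
(-178468 + h)/(409002 + 296987) = (-178468 + 33258289/24649)/(409002 + 296987) = -4365799443/24649/705989 = -4365799443/24649*1/705989 = -4365799443/17401922861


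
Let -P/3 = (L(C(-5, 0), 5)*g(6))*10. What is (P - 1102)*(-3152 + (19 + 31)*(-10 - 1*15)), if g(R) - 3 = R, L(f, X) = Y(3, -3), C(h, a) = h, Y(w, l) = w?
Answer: 8416624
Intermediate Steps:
L(f, X) = 3
g(R) = 3 + R
P = -810 (P = -3*3*(3 + 6)*10 = -3*3*9*10 = -81*10 = -3*270 = -810)
(P - 1102)*(-3152 + (19 + 31)*(-10 - 1*15)) = (-810 - 1102)*(-3152 + (19 + 31)*(-10 - 1*15)) = -1912*(-3152 + 50*(-10 - 15)) = -1912*(-3152 + 50*(-25)) = -1912*(-3152 - 1250) = -1912*(-4402) = 8416624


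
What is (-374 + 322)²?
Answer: 2704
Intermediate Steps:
(-374 + 322)² = (-52)² = 2704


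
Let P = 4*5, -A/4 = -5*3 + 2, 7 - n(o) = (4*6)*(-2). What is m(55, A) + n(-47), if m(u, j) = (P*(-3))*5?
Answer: -245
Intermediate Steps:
n(o) = 55 (n(o) = 7 - 4*6*(-2) = 7 - 24*(-2) = 7 - 1*(-48) = 7 + 48 = 55)
A = 52 (A = -4*(-5*3 + 2) = -4*(-15 + 2) = -4*(-13) = 52)
P = 20
m(u, j) = -300 (m(u, j) = (20*(-3))*5 = -60*5 = -300)
m(55, A) + n(-47) = -300 + 55 = -245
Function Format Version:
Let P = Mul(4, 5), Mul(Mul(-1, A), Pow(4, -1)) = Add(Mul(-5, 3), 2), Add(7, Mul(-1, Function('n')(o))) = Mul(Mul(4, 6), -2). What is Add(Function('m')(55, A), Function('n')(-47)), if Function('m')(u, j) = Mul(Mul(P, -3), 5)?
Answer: -245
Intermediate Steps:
Function('n')(o) = 55 (Function('n')(o) = Add(7, Mul(-1, Mul(Mul(4, 6), -2))) = Add(7, Mul(-1, Mul(24, -2))) = Add(7, Mul(-1, -48)) = Add(7, 48) = 55)
A = 52 (A = Mul(-4, Add(Mul(-5, 3), 2)) = Mul(-4, Add(-15, 2)) = Mul(-4, -13) = 52)
P = 20
Function('m')(u, j) = -300 (Function('m')(u, j) = Mul(Mul(20, -3), 5) = Mul(-60, 5) = -300)
Add(Function('m')(55, A), Function('n')(-47)) = Add(-300, 55) = -245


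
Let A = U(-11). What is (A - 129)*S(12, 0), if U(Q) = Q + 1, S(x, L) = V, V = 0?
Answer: 0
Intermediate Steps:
S(x, L) = 0
U(Q) = 1 + Q
A = -10 (A = 1 - 11 = -10)
(A - 129)*S(12, 0) = (-10 - 129)*0 = -139*0 = 0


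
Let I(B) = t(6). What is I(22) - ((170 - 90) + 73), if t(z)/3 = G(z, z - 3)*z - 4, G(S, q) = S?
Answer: -57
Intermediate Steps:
t(z) = -12 + 3*z² (t(z) = 3*(z*z - 4) = 3*(z² - 4) = 3*(-4 + z²) = -12 + 3*z²)
I(B) = 96 (I(B) = -12 + 3*6² = -12 + 3*36 = -12 + 108 = 96)
I(22) - ((170 - 90) + 73) = 96 - ((170 - 90) + 73) = 96 - (80 + 73) = 96 - 1*153 = 96 - 153 = -57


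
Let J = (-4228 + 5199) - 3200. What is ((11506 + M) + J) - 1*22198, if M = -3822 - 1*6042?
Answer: -22785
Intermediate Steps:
M = -9864 (M = -3822 - 6042 = -9864)
J = -2229 (J = 971 - 3200 = -2229)
((11506 + M) + J) - 1*22198 = ((11506 - 9864) - 2229) - 1*22198 = (1642 - 2229) - 22198 = -587 - 22198 = -22785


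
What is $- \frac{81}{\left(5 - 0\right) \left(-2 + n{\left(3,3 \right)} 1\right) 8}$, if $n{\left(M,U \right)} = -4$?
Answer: $\frac{27}{80} \approx 0.3375$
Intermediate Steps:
$- \frac{81}{\left(5 - 0\right) \left(-2 + n{\left(3,3 \right)} 1\right) 8} = - \frac{81}{\left(5 - 0\right) \left(-2 - 4\right) 8} = - \frac{81}{\left(5 + 0\right) \left(-2 - 4\right) 8} = - \frac{81}{5 \left(-6\right) 8} = - \frac{81}{\left(-30\right) 8} = - \frac{81}{-240} = \left(-81\right) \left(- \frac{1}{240}\right) = \frac{27}{80}$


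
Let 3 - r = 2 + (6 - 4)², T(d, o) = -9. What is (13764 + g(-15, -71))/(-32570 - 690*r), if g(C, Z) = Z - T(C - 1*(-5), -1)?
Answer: -6851/15250 ≈ -0.44925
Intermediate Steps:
r = -3 (r = 3 - (2 + (6 - 4)²) = 3 - (2 + 2²) = 3 - (2 + 4) = 3 - 1*6 = 3 - 6 = -3)
g(C, Z) = 9 + Z (g(C, Z) = Z - 1*(-9) = Z + 9 = 9 + Z)
(13764 + g(-15, -71))/(-32570 - 690*r) = (13764 + (9 - 71))/(-32570 - 690*(-3)) = (13764 - 62)/(-32570 + 2070) = 13702/(-30500) = 13702*(-1/30500) = -6851/15250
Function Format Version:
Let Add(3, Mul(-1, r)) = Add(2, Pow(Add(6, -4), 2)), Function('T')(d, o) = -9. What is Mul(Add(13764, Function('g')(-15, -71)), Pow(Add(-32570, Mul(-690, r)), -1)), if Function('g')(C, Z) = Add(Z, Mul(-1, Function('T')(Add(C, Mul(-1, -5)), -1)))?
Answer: Rational(-6851, 15250) ≈ -0.44925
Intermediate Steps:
r = -3 (r = Add(3, Mul(-1, Add(2, Pow(Add(6, -4), 2)))) = Add(3, Mul(-1, Add(2, Pow(2, 2)))) = Add(3, Mul(-1, Add(2, 4))) = Add(3, Mul(-1, 6)) = Add(3, -6) = -3)
Function('g')(C, Z) = Add(9, Z) (Function('g')(C, Z) = Add(Z, Mul(-1, -9)) = Add(Z, 9) = Add(9, Z))
Mul(Add(13764, Function('g')(-15, -71)), Pow(Add(-32570, Mul(-690, r)), -1)) = Mul(Add(13764, Add(9, -71)), Pow(Add(-32570, Mul(-690, -3)), -1)) = Mul(Add(13764, -62), Pow(Add(-32570, 2070), -1)) = Mul(13702, Pow(-30500, -1)) = Mul(13702, Rational(-1, 30500)) = Rational(-6851, 15250)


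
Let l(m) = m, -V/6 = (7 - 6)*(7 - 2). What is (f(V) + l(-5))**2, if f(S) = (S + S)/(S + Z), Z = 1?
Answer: 7225/841 ≈ 8.5910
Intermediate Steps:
V = -30 (V = -6*(7 - 6)*(7 - 2) = -6*5 = -30)
f(S) = 2*S/(1 + S) (f(S) = (S + S)/(S + 1) = (2*S)/(1 + S) = 2*S/(1 + S))
(f(V) + l(-5))**2 = (2*(-30)/(1 - 30) - 5)**2 = (2*(-30)/(-29) - 5)**2 = (2*(-30)*(-1/29) - 5)**2 = (60/29 - 5)**2 = (-85/29)**2 = 7225/841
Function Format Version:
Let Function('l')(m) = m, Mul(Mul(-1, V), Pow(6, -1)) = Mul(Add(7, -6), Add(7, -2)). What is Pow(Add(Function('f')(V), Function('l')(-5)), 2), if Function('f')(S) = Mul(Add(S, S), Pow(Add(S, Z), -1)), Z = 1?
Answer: Rational(7225, 841) ≈ 8.5910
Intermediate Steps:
V = -30 (V = Mul(-6, Mul(Add(7, -6), Add(7, -2))) = Mul(-6, Mul(1, 5)) = Mul(-6, 5) = -30)
Function('f')(S) = Mul(2, S, Pow(Add(1, S), -1)) (Function('f')(S) = Mul(Add(S, S), Pow(Add(S, 1), -1)) = Mul(Mul(2, S), Pow(Add(1, S), -1)) = Mul(2, S, Pow(Add(1, S), -1)))
Pow(Add(Function('f')(V), Function('l')(-5)), 2) = Pow(Add(Mul(2, -30, Pow(Add(1, -30), -1)), -5), 2) = Pow(Add(Mul(2, -30, Pow(-29, -1)), -5), 2) = Pow(Add(Mul(2, -30, Rational(-1, 29)), -5), 2) = Pow(Add(Rational(60, 29), -5), 2) = Pow(Rational(-85, 29), 2) = Rational(7225, 841)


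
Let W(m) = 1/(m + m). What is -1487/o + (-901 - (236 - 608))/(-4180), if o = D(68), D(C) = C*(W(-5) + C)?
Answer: -9432903/48249740 ≈ -0.19550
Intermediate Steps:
W(m) = 1/(2*m)
D(C) = C*(-1/10 + C) (D(C) = C*((1/2)/(-5) + C) = C*((1/2)*(-1/5) + C) = C*(-1/10 + C))
o = 23086/5 (o = 68*(-1/10 + 68) = 68*(679/10) = 23086/5 ≈ 4617.2)
-1487/o + (-901 - (236 - 608))/(-4180) = -1487/23086/5 + (-901 - (236 - 608))/(-4180) = -1487*5/23086 + (-901 - 1*(-372))*(-1/4180) = -7435/23086 + (-901 + 372)*(-1/4180) = -7435/23086 - 529*(-1/4180) = -7435/23086 + 529/4180 = -9432903/48249740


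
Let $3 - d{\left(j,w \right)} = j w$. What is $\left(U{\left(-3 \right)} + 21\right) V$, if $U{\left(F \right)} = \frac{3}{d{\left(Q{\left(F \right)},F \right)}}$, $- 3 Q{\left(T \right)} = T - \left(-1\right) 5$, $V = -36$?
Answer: $-864$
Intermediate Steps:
$Q{\left(T \right)} = - \frac{5}{3} - \frac{T}{3}$ ($Q{\left(T \right)} = - \frac{T - \left(-1\right) 5}{3} = - \frac{T - -5}{3} = - \frac{T + 5}{3} = - \frac{5 + T}{3} = - \frac{5}{3} - \frac{T}{3}$)
$d{\left(j,w \right)} = 3 - j w$
$U{\left(F \right)} = \frac{3}{3 - F \left(- \frac{5}{3} - \frac{F}{3}\right)}$ ($U{\left(F \right)} = \frac{3}{3 - \left(- \frac{5}{3} - \frac{F}{3}\right) F} = \frac{3}{3 - F \left(- \frac{5}{3} - \frac{F}{3}\right)}$)
$\left(U{\left(-3 \right)} + 21\right) V = \left(\frac{9}{9 + \left(-3\right)^{2} + 5 \left(-3\right)} + 21\right) \left(-36\right) = \left(\frac{9}{9 + 9 - 15} + 21\right) \left(-36\right) = \left(\frac{9}{3} + 21\right) \left(-36\right) = \left(9 \cdot \frac{1}{3} + 21\right) \left(-36\right) = \left(3 + 21\right) \left(-36\right) = 24 \left(-36\right) = -864$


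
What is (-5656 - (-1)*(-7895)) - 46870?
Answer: -60421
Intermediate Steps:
(-5656 - (-1)*(-7895)) - 46870 = (-5656 - 1*7895) - 46870 = (-5656 - 7895) - 46870 = -13551 - 46870 = -60421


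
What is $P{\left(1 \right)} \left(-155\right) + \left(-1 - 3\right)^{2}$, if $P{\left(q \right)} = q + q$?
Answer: $-294$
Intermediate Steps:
$P{\left(q \right)} = 2 q$
$P{\left(1 \right)} \left(-155\right) + \left(-1 - 3\right)^{2} = 2 \cdot 1 \left(-155\right) + \left(-1 - 3\right)^{2} = 2 \left(-155\right) + \left(-4\right)^{2} = -310 + 16 = -294$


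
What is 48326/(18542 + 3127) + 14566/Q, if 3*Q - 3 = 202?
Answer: 956798792/4442145 ≈ 215.39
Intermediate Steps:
Q = 205/3 (Q = 1 + (⅓)*202 = 1 + 202/3 = 205/3 ≈ 68.333)
48326/(18542 + 3127) + 14566/Q = 48326/(18542 + 3127) + 14566/(205/3) = 48326/21669 + 14566*(3/205) = 48326*(1/21669) + 43698/205 = 48326/21669 + 43698/205 = 956798792/4442145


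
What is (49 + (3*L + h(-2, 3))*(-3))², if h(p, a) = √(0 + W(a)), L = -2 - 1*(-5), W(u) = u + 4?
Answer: 547 - 132*√7 ≈ 197.76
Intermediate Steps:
W(u) = 4 + u
L = 3 (L = -2 + 5 = 3)
h(p, a) = √(4 + a) (h(p, a) = √(0 + (4 + a)) = √(4 + a))
(49 + (3*L + h(-2, 3))*(-3))² = (49 + (3*3 + √(4 + 3))*(-3))² = (49 + (9 + √7)*(-3))² = (49 + (-27 - 3*√7))² = (22 - 3*√7)²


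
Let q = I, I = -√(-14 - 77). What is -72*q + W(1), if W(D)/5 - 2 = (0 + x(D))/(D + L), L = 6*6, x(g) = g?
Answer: 375/37 + 72*I*√91 ≈ 10.135 + 686.84*I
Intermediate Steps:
L = 36
W(D) = 10 + 5*D/(36 + D) (W(D) = 10 + 5*((0 + D)/(D + 36)) = 10 + 5*(D/(36 + D)) = 10 + 5*D/(36 + D))
I = -I*√91 (I = -√(-91) = -I*√91 ≈ -9.5394*I)
q = -I*√91 ≈ -9.5394*I
-72*q + W(1) = -(-72)*I*√91 + 15*(24 + 1)/(36 + 1) = 72*I*√91 + 15*25/37 = 72*I*√91 + 15*(1/37)*25 = 72*I*√91 + 375/37 = 375/37 + 72*I*√91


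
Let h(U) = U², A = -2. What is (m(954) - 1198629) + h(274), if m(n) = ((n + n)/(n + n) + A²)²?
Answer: -1123528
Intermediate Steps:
m(n) = 25 (m(n) = ((n + n)/(n + n) + (-2)²)² = ((2*n)/((2*n)) + 4)² = ((2*n)*(1/(2*n)) + 4)² = (1 + 4)² = 5² = 25)
(m(954) - 1198629) + h(274) = (25 - 1198629) + 274² = -1198604 + 75076 = -1123528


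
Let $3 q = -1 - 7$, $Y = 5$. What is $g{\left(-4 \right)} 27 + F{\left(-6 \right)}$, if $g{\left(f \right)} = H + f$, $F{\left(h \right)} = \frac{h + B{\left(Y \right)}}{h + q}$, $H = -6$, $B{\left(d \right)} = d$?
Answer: $- \frac{7017}{26} \approx -269.88$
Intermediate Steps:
$q = - \frac{8}{3}$ ($q = \frac{-1 - 7}{3} = \frac{1}{3} \left(-8\right) = - \frac{8}{3} \approx -2.6667$)
$F{\left(h \right)} = \frac{5 + h}{- \frac{8}{3} + h}$ ($F{\left(h \right)} = \frac{h + 5}{h - \frac{8}{3}} = \frac{5 + h}{- \frac{8}{3} + h}$)
$g{\left(f \right)} = -6 + f$
$g{\left(-4 \right)} 27 + F{\left(-6 \right)} = \left(-6 - 4\right) 27 + \frac{3 \left(5 - 6\right)}{-8 + 3 \left(-6\right)} = \left(-10\right) 27 + 3 \frac{1}{-8 - 18} \left(-1\right) = -270 + 3 \frac{1}{-26} \left(-1\right) = -270 + 3 \left(- \frac{1}{26}\right) \left(-1\right) = -270 + \frac{3}{26} = - \frac{7017}{26}$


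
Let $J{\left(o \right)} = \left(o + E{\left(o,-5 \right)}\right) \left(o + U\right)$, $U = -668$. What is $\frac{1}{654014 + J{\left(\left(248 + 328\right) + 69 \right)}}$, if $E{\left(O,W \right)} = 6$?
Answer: $\frac{1}{639041} \approx 1.5648 \cdot 10^{-6}$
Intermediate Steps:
$J{\left(o \right)} = \left(-668 + o\right) \left(6 + o\right)$ ($J{\left(o \right)} = \left(o + 6\right) \left(o - 668\right) = \left(6 + o\right) \left(-668 + o\right) = \left(-668 + o\right) \left(6 + o\right)$)
$\frac{1}{654014 + J{\left(\left(248 + 328\right) + 69 \right)}} = \frac{1}{654014 - \left(4008 - \left(\left(248 + 328\right) + 69\right)^{2} + 662 \left(\left(248 + 328\right) + 69\right)\right)} = \frac{1}{654014 - \left(4008 - \left(576 + 69\right)^{2} + 662 \left(576 + 69\right)\right)} = \frac{1}{654014 - \left(430998 - 416025\right)} = \frac{1}{654014 - 14973} = \frac{1}{639041}$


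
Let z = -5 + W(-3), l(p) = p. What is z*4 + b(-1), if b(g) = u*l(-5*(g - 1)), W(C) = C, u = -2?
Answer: -52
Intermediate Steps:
b(g) = -10 + 10*g (b(g) = -(-10)*(g - 1) = -(-10)*(-1 + g) = -2*(5 - 5*g) = -10 + 10*g)
z = -8 (z = -5 - 3 = -8)
z*4 + b(-1) = -8*4 + (-10 + 10*(-1)) = -32 + (-10 - 10) = -32 - 20 = -52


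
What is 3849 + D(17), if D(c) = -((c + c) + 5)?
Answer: 3810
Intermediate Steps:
D(c) = -5 - 2*c (D(c) = -(2*c + 5) = -(5 + 2*c) = -5 - 2*c)
3849 + D(17) = 3849 + (-5 - 2*17) = 3849 + (-5 - 34) = 3849 - 39 = 3810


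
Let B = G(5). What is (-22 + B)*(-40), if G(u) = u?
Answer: 680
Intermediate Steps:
B = 5
(-22 + B)*(-40) = (-22 + 5)*(-40) = -17*(-40) = 680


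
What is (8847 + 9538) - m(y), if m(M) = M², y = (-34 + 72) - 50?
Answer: 18241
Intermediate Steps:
y = -12 (y = 38 - 50 = -12)
(8847 + 9538) - m(y) = (8847 + 9538) - 1*(-12)² = 18385 - 1*144 = 18385 - 144 = 18241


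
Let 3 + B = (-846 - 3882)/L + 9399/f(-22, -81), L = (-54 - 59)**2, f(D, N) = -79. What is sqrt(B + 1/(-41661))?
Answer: I*sqrt(1880243484247266537)/123969249 ≈ 11.061*I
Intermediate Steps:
L = 12769 (L = (-113)**2 = 12769)
B = -123415596/1008751 (B = -3 + ((-846 - 3882)/12769 + 9399/(-79)) = -3 + (-4728*1/12769 + 9399*(-1/79)) = -3 + (-4728/12769 - 9399/79) = -3 - 120389343/1008751 = -123415596/1008751 ≈ -122.34)
sqrt(B + 1/(-41661)) = sqrt(-123415596/1008751 + 1/(-41661)) = sqrt(-123415596/1008751 - 1/41661) = sqrt(-5141618153707/42025575411) = I*sqrt(1880243484247266537)/123969249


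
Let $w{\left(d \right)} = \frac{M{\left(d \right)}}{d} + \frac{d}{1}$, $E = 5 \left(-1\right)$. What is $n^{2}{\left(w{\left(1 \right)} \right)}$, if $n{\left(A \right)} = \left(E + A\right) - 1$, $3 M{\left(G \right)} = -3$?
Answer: $36$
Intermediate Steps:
$M{\left(G \right)} = -1$ ($M{\left(G \right)} = \frac{1}{3} \left(-3\right) = -1$)
$E = -5$
$w{\left(d \right)} = d - \frac{1}{d}$ ($w{\left(d \right)} = - \frac{1}{d} + \frac{d}{1} = - \frac{1}{d} + d 1 = - \frac{1}{d} + d = d - \frac{1}{d}$)
$n{\left(A \right)} = -6 + A$ ($n{\left(A \right)} = \left(-5 + A\right) - 1 = -6 + A$)
$n^{2}{\left(w{\left(1 \right)} \right)} = \left(-6 + \left(1 - 1^{-1}\right)\right)^{2} = \left(-6 + \left(1 - 1\right)\right)^{2} = \left(-6 + 0\right)^{2} = \left(-6\right)^{2} = 36$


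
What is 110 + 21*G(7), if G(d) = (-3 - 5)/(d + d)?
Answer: 98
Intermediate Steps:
G(d) = -4/d (G(d) = -8*1/(2*d) = -4/d)
110 + 21*G(7) = 110 + 21*(-4/7) = 110 - 12 = 98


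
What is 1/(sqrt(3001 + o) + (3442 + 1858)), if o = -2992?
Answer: 1/5303 ≈ 0.00018857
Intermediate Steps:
1/(sqrt(3001 + o) + (3442 + 1858)) = 1/(sqrt(3001 - 2992) + (3442 + 1858)) = 1/(sqrt(9) + 5300) = 1/(3 + 5300) = 1/5303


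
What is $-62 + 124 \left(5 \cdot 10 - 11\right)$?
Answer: $4774$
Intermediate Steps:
$-62 + 124 \left(5 \cdot 10 - 11\right) = -62 + 124 \left(50 - 11\right) = -62 + 124 \cdot 39 = -62 + 4836 = 4774$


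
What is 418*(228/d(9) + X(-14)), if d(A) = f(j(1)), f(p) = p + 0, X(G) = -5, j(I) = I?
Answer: 93214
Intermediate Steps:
f(p) = p
d(A) = 1
418*(228/d(9) + X(-14)) = 418*(228/1 - 5) = 418*(228*1 - 5) = 418*(228 - 5) = 418*223 = 93214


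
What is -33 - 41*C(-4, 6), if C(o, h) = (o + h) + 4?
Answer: -279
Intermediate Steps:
C(o, h) = 4 + h + o (C(o, h) = (h + o) + 4 = 4 + h + o)
-33 - 41*C(-4, 6) = -33 - 41*(4 + 6 - 4) = -33 - 41*6 = -33 - 246 = -279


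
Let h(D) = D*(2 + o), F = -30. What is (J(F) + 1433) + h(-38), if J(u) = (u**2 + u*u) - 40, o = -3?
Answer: 3231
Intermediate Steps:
J(u) = -40 + 2*u**2 (J(u) = (u**2 + u**2) - 40 = 2*u**2 - 40 = -40 + 2*u**2)
h(D) = -D (h(D) = D*(2 - 3) = D*(-1) = -D)
(J(F) + 1433) + h(-38) = ((-40 + 2*(-30)**2) + 1433) - 1*(-38) = ((-40 + 2*900) + 1433) + 38 = ((-40 + 1800) + 1433) + 38 = (1760 + 1433) + 38 = 3193 + 38 = 3231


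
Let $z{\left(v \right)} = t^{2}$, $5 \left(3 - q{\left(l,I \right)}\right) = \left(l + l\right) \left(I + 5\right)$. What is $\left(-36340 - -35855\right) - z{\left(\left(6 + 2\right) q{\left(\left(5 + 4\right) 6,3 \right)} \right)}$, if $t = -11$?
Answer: $-606$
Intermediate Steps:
$q{\left(l,I \right)} = 3 - \frac{2 l \left(5 + I\right)}{5}$ ($q{\left(l,I \right)} = 3 - \frac{\left(l + l\right) \left(I + 5\right)}{5} = 3 - \frac{2 l \left(5 + I\right)}{5}$)
$z{\left(v \right)} = 121$ ($z{\left(v \right)} = \left(-11\right)^{2} = 121$)
$\left(-36340 - -35855\right) - z{\left(\left(6 + 2\right) q{\left(\left(5 + 4\right) 6,3 \right)} \right)} = \left(-36340 - -35855\right) - 121 = \left(-36340 + 35855\right) - 121 = -485 - 121 = -606$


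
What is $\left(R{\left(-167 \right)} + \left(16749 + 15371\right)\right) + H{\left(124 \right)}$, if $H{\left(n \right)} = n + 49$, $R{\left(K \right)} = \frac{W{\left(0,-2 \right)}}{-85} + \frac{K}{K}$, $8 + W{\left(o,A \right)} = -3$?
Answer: $\frac{2745001}{85} \approx 32294.0$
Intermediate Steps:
$W{\left(o,A \right)} = -11$ ($W{\left(o,A \right)} = -8 - 3 = -11$)
$R{\left(K \right)} = \frac{96}{85}$ ($R{\left(K \right)} = - \frac{11}{-85} + \frac{K}{K} = \left(-11\right) \left(- \frac{1}{85}\right) + 1 = \frac{11}{85} + 1 = \frac{96}{85}$)
$H{\left(n \right)} = 49 + n$
$\left(R{\left(-167 \right)} + \left(16749 + 15371\right)\right) + H{\left(124 \right)} = \left(\frac{96}{85} + \left(16749 + 15371\right)\right) + \left(49 + 124\right) = \left(\frac{96}{85} + 32120\right) + 173 = \frac{2730296}{85} + 173 = \frac{2745001}{85}$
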